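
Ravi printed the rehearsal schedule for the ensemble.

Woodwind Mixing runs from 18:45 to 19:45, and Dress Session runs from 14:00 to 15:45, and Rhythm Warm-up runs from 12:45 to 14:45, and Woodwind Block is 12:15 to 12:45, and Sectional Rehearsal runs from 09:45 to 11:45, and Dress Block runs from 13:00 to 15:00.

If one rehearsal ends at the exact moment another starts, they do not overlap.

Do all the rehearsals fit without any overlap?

No

Sorted by start: Sectional Rehearsal, Woodwind Block, Rhythm Warm-up, Dress Block, Dress Session, Woodwind Mixing.
Woodwind Block starts after Sectional Rehearsal ends — done with Sectional Rehearsal.
Rhythm Warm-up starts exactly when Woodwind Block ends (back-to-back, no overlap) — done with Woodwind Block.
Dress Block starts before Rhythm Warm-up ends → Rhythm Warm-up and Dress Block overlap.
That's a conflict, so the schedule is not conflict-free.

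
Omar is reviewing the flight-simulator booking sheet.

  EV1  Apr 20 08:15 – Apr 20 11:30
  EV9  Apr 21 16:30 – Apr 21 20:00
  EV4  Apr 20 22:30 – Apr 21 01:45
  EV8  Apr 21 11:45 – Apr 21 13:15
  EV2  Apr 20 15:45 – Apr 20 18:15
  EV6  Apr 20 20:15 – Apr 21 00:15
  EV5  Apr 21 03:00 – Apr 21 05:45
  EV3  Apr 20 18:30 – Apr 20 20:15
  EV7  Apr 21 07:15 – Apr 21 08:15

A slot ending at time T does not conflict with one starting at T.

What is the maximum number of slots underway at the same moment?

Sweep the timeline, counting +1 at each start and −1 at each end (ends before starts at a tie):
Apr 20 08:15 start EV1 → 1
Apr 20 11:30 end EV1 → 0
Apr 20 15:45 start EV2 → 1
Apr 20 18:15 end EV2 → 0
Apr 20 18:30 start EV3 → 1
Apr 20 20:15 end EV3 → 0
Apr 20 20:15 start EV6 → 1
Apr 20 22:30 start EV4 → 2
Apr 21 00:15 end EV6 → 1
Apr 21 01:45 end EV4 → 0
Apr 21 03:00 start EV5 → 1
Apr 21 05:45 end EV5 → 0
Apr 21 07:15 start EV7 → 1
Apr 21 08:15 end EV7 → 0
Apr 21 11:45 start EV8 → 1
Apr 21 13:15 end EV8 → 0
Apr 21 16:30 start EV9 → 1
Apr 21 20:00 end EV9 → 0
Peak is 2, at Apr 20 22:30 (EV4, EV6).

2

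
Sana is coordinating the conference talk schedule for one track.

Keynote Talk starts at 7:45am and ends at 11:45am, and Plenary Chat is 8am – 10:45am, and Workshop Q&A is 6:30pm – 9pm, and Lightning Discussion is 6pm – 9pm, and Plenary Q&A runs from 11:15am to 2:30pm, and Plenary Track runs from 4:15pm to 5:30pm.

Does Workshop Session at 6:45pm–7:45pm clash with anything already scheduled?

Yes — it overlaps Lightning Discussion, Workshop Q&A

Keynote Talk: ends 11:45am at or before Workshop Session starts 6:45pm → clear.
Plenary Chat: ends 10:45am at or before Workshop Session starts 6:45pm → clear.
Plenary Q&A: ends 2:30pm at or before Workshop Session starts 6:45pm → clear.
Plenary Track: ends 5:30pm at or before Workshop Session starts 6:45pm → clear.
Lightning Discussion: starts 6pm before Workshop Session ends 7:45pm, and ends 9pm after Workshop Session starts 6:45pm → overlap.
Workshop Q&A: starts 6:30pm before Workshop Session ends 7:45pm, and ends 9pm after Workshop Session starts 6:45pm → overlap.
Workshop Session overlaps Workshop Q&A, Lightning Discussion.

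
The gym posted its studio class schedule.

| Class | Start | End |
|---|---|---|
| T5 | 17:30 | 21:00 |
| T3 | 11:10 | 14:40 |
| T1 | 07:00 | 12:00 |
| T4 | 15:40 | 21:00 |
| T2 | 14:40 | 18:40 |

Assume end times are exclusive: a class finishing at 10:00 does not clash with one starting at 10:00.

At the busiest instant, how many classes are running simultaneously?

Sweep the timeline, counting +1 at each start and −1 at each end (ends before starts at a tie):
07:00 start T1 → 1
11:10 start T3 → 2
12:00 end T1 → 1
14:40 end T3 → 0
14:40 start T2 → 1
15:40 start T4 → 2
17:30 start T5 → 3
18:40 end T2 → 2
21:00 end T4 → 1
21:00 end T5 → 0
Peak is 3, at 17:30 (T2, T4, T5).

3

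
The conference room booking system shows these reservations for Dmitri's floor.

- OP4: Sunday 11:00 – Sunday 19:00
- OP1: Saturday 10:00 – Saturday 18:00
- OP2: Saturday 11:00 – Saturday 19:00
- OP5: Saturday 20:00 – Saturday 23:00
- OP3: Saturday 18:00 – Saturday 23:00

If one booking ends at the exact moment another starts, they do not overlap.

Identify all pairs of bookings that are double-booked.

OP1 & OP2, OP2 & OP3, OP3 & OP5

Check each pair: they overlap iff neither finishes before the other starts.
Sorted by start: OP1, OP2, OP3, OP5, OP4.
OP2 starts before OP1 ends → OP1 and OP2 overlap.
OP3 starts exactly when OP1 ends (back-to-back, no overlap), so nothing later overlaps OP1 either.
OP3 starts before OP2 ends → OP2 and OP3 overlap.
OP5 starts after OP2 ends, so nothing later overlaps OP2 either.
OP5 starts before OP3 ends → OP3 and OP5 overlap.
OP4 starts after OP3 ends.
OP4 starts after OP5 ends.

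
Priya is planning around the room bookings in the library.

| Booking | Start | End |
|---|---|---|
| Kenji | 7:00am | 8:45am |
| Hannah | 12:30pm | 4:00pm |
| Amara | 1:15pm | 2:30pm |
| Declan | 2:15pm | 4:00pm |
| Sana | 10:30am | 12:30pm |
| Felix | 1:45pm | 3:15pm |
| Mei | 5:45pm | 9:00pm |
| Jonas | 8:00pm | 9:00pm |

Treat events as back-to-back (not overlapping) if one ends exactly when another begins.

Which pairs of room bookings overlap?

Amara & Declan, Amara & Felix, Amara & Hannah, Declan & Felix, Declan & Hannah, Felix & Hannah, Jonas & Mei

Sorted by start: Kenji, Sana, Hannah, Amara, Felix, Declan, Mei, Jonas.
Sana starts after Kenji ends, so nothing later overlaps Kenji either.
Hannah starts exactly when Sana ends (back-to-back, no overlap), so nothing later overlaps Sana either.
Amara starts before Hannah ends → Hannah and Amara overlap.
Felix starts before Hannah ends → Hannah and Felix overlap.
Declan starts before Hannah ends → Hannah and Declan overlap.
Mei starts after Hannah ends, so nothing later overlaps Hannah either.
Felix starts before Amara ends → Amara and Felix overlap.
Declan starts before Amara ends → Amara and Declan overlap.
Mei starts after Amara ends, so nothing later overlaps Amara either.
Declan starts before Felix ends → Felix and Declan overlap.
Mei starts after Felix ends, so nothing later overlaps Felix either.
Mei starts after Declan ends, so nothing later overlaps Declan either.
Jonas starts before Mei ends → Mei and Jonas overlap.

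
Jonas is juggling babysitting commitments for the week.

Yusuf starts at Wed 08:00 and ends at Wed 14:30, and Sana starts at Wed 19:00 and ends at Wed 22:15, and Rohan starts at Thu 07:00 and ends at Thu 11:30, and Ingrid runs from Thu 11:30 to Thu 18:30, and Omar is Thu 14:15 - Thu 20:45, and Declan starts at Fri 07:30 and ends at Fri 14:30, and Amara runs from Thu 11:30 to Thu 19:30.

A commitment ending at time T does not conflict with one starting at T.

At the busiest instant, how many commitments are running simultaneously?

Walk through starts and ends in time order (an end at T is processed before a start at T):
Wed 08:00 start Yusuf → 1
Wed 14:30 end Yusuf → 0
Wed 19:00 start Sana → 1
Wed 22:15 end Sana → 0
Thu 07:00 start Rohan → 1
Thu 11:30 end Rohan → 0
Thu 11:30 start Amara → 1
Thu 11:30 start Ingrid → 2
Thu 14:15 start Omar → 3
Thu 18:30 end Ingrid → 2
Thu 19:30 end Amara → 1
Thu 20:45 end Omar → 0
Fri 07:30 start Declan → 1
Fri 14:30 end Declan → 0
Peak is 3, at Thu 14:15 (Amara, Ingrid, Omar).

3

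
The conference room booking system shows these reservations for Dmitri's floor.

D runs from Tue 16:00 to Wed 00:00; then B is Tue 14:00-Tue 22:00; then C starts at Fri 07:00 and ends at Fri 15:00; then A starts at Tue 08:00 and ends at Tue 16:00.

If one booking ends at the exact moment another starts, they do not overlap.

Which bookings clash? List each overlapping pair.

Sorted by start: A, B, D, C.
B starts before A ends → A and B overlap.
D starts exactly when A ends (back-to-back, no overlap), so nothing later overlaps A either.
D starts before B ends → B and D overlap.
C starts after B ends.
C starts after D ends.

A & B, B & D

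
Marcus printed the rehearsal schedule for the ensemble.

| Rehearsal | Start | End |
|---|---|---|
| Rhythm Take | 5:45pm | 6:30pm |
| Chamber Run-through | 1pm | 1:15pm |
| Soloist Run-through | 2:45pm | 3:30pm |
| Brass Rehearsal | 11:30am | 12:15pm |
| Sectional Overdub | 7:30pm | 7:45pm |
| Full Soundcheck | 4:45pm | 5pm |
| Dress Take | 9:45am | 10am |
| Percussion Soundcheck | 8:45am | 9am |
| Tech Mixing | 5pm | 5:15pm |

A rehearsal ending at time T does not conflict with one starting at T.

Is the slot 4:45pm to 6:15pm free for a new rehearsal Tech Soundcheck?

No — it overlaps Full Soundcheck, Rhythm Take, Tech Mixing

Percussion Soundcheck: ends 9am at or before Tech Soundcheck starts 4:45pm → clear.
Dress Take: ends 10am at or before Tech Soundcheck starts 4:45pm → clear.
Brass Rehearsal: ends 12:15pm at or before Tech Soundcheck starts 4:45pm → clear.
Chamber Run-through: ends 1:15pm at or before Tech Soundcheck starts 4:45pm → clear.
Soloist Run-through: ends 3:30pm at or before Tech Soundcheck starts 4:45pm → clear.
Full Soundcheck: starts 4:45pm before Tech Soundcheck ends 6:15pm, and ends 5pm after Tech Soundcheck starts 4:45pm → overlap.
Tech Mixing: starts 5pm before Tech Soundcheck ends 6:15pm, and ends 5:15pm after Tech Soundcheck starts 4:45pm → overlap.
Rhythm Take: starts 5:45pm before Tech Soundcheck ends 6:15pm, and ends 6:30pm after Tech Soundcheck starts 4:45pm → overlap.
Sectional Overdub: starts 7:30pm at or after Tech Soundcheck ends 6:15pm → clear.
Tech Soundcheck overlaps Tech Mixing, Full Soundcheck, Rhythm Take.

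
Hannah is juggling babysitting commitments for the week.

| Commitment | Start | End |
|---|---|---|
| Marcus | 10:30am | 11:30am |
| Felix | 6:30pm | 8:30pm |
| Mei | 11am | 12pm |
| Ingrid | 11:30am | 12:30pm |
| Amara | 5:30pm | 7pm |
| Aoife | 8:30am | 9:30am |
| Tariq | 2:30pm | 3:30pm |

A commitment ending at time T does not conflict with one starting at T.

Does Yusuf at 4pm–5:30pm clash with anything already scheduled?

No — it doesn't clash with anything

Aoife: ends 9:30am at or before Yusuf starts 4pm → clear.
Marcus: ends 11:30am at or before Yusuf starts 4pm → clear.
Mei: ends 12pm at or before Yusuf starts 4pm → clear.
Ingrid: ends 12:30pm at or before Yusuf starts 4pm → clear.
Tariq: ends 3:30pm at or before Yusuf starts 4pm → clear.
Amara: starts 5:30pm at or after Yusuf ends 5:30pm → clear.
Felix: starts 6:30pm at or after Yusuf ends 5:30pm → clear.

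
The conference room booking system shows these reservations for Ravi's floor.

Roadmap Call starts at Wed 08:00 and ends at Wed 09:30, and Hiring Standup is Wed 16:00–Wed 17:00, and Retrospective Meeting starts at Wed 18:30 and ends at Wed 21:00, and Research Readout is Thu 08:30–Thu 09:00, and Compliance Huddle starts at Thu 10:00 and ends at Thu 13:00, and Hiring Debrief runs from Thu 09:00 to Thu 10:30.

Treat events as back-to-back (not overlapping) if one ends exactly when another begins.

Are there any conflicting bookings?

Sorted by start: Roadmap Call, Hiring Standup, Retrospective Meeting, Research Readout, Hiring Debrief, Compliance Huddle.
Hiring Standup starts after Roadmap Call ends, so nothing later overlaps Roadmap Call either.
Retrospective Meeting starts after Hiring Standup ends, so nothing later overlaps Hiring Standup either.
Research Readout starts after Retrospective Meeting ends, so nothing later overlaps Retrospective Meeting either.
Hiring Debrief starts exactly when Research Readout ends (back-to-back, no overlap), so nothing later overlaps Research Readout either.
Compliance Huddle starts before Hiring Debrief ends → Hiring Debrief and Compliance Huddle overlap.
That's a conflict, so the schedule is not conflict-free.

Yes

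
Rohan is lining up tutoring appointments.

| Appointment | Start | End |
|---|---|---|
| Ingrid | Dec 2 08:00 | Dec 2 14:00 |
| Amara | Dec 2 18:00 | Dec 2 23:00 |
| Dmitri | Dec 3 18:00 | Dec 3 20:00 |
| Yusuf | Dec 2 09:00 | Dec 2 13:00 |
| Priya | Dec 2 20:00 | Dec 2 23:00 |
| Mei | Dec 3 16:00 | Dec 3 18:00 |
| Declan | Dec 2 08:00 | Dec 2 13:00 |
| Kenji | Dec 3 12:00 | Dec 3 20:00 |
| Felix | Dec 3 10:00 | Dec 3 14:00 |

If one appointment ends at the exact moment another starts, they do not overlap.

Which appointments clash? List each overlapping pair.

Check each pair: they overlap iff neither finishes before the other starts.
Sorted by start: Ingrid, Declan, Yusuf, Amara, Priya, Felix, Kenji, Mei, Dmitri.
Declan starts before Ingrid ends → Ingrid and Declan overlap.
Yusuf starts before Ingrid ends → Ingrid and Yusuf overlap.
Amara starts after Ingrid ends, so Ingrid has no further overlaps.
Yusuf starts before Declan ends → Declan and Yusuf overlap.
Amara starts after Declan ends, so Declan has no further overlaps.
Amara starts after Yusuf ends, so Yusuf has no further overlaps.
Priya starts before Amara ends → Amara and Priya overlap.
Felix starts after Amara ends, so Amara has no further overlaps.
Felix starts after Priya ends, so Priya has no further overlaps.
Kenji starts before Felix ends → Felix and Kenji overlap.
Mei starts after Felix ends, so Felix has no further overlaps.
Mei starts before Kenji ends → Kenji and Mei overlap.
Dmitri starts before Kenji ends → Kenji and Dmitri overlap.
Dmitri starts exactly when Mei ends (back-to-back, no overlap).

Amara & Priya, Declan & Ingrid, Declan & Yusuf, Dmitri & Kenji, Felix & Kenji, Ingrid & Yusuf, Kenji & Mei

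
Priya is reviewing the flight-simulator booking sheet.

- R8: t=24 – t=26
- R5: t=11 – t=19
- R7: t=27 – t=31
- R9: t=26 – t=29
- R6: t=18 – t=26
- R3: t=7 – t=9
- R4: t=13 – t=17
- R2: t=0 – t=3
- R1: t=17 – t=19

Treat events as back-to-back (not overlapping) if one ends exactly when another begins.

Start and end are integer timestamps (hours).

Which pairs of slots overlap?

Sorted by start: R2, R3, R5, R4, R1, R6, R8, R9, R7.
R3 starts after R2 ends, so R2 has no further overlaps.
R5 starts after R3 ends, so R3 has no further overlaps.
R4 starts before R5 ends → R5 and R4 overlap.
R1 starts before R5 ends → R5 and R1 overlap.
R6 starts before R5 ends → R5 and R6 overlap.
R8 starts after R5 ends, so R5 has no further overlaps.
R1 starts exactly when R4 ends (back-to-back, no overlap), so R4 has no further overlaps.
R6 starts before R1 ends → R1 and R6 overlap.
R8 starts after R1 ends, so R1 has no further overlaps.
R8 starts before R6 ends → R6 and R8 overlap.
R9 starts exactly when R6 ends (back-to-back, no overlap), so R6 has no further overlaps.
R9 starts exactly when R8 ends (back-to-back, no overlap), so R8 has no further overlaps.
R7 starts before R9 ends → R9 and R7 overlap.

R1 & R5, R1 & R6, R4 & R5, R5 & R6, R6 & R8, R7 & R9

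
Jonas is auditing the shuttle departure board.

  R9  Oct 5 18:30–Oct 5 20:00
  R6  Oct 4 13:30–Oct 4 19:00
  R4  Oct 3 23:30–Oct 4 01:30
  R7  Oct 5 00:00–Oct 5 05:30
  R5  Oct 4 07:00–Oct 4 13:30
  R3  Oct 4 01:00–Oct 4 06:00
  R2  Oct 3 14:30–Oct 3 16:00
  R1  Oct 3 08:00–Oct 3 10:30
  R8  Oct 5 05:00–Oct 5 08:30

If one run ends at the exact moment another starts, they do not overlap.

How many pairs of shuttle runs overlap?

Sorted by start: R1, R2, R4, R3, R5, R6, R7, R8, R9.
R2 starts after R1 ends — done with R1.
R4 starts after R2 ends — done with R2.
R3 starts before R4 ends → R4 and R3 overlap.
R5 starts after R4 ends — done with R4.
R5 starts after R3 ends — done with R3.
R6 starts exactly when R5 ends (back-to-back, no overlap) — done with R5.
R7 starts after R6 ends — done with R6.
R8 starts before R7 ends → R7 and R8 overlap.
R9 starts after R7 ends.
R9 starts after R8 ends.
Overlapping pairs: R3 & R4, R7 & R8 — 2 in total.

2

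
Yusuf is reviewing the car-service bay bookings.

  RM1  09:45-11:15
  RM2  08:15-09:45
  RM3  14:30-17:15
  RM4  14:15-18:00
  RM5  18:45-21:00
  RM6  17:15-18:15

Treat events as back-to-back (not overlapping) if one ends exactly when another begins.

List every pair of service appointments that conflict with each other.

RM3 & RM4, RM4 & RM6

Sorted by start: RM2, RM1, RM4, RM3, RM6, RM5.
RM1 starts exactly when RM2 ends (back-to-back, no overlap); RM2 is clear from here.
RM4 starts after RM1 ends; RM1 is clear from here.
RM3 starts before RM4 ends → RM4 and RM3 overlap.
RM6 starts before RM4 ends → RM4 and RM6 overlap.
RM5 starts after RM4 ends.
RM6 starts exactly when RM3 ends (back-to-back, no overlap); RM3 is clear from here.
RM5 starts after RM6 ends.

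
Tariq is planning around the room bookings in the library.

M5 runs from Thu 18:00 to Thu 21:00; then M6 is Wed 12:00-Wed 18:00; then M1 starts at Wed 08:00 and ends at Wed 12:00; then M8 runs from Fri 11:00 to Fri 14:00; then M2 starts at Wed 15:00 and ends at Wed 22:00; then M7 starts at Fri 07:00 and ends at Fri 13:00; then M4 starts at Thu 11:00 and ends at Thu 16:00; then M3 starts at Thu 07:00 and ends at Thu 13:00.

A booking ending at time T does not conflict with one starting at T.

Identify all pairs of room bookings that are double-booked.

Two intervals overlap when each starts before the other ends.
Sorted by start: M1, M6, M2, M3, M4, M5, M7, M8.
M6 starts exactly when M1 ends (back-to-back, no overlap) — done with M1.
M2 starts before M6 ends → M6 and M2 overlap.
M3 starts after M6 ends — done with M6.
M3 starts after M2 ends — done with M2.
M4 starts before M3 ends → M3 and M4 overlap.
M5 starts after M3 ends — done with M3.
M5 starts after M4 ends — done with M4.
M7 starts after M5 ends — done with M5.
M8 starts before M7 ends → M7 and M8 overlap.

M2 & M6, M3 & M4, M7 & M8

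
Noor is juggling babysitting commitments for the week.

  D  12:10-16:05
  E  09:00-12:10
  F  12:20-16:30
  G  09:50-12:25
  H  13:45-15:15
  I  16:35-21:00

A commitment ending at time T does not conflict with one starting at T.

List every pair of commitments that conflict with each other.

Sorted by start: E, G, D, F, H, I.
G starts before E ends → E and G overlap.
D starts exactly when E ends (back-to-back, no overlap); E is clear from here.
D starts before G ends → G and D overlap.
F starts before G ends → G and F overlap.
H starts after G ends; G is clear from here.
F starts before D ends → D and F overlap.
H starts before D ends → D and H overlap.
I starts after D ends.
H starts before F ends → F and H overlap.
I starts after F ends.
I starts after H ends.

D & F, D & G, D & H, E & G, F & G, F & H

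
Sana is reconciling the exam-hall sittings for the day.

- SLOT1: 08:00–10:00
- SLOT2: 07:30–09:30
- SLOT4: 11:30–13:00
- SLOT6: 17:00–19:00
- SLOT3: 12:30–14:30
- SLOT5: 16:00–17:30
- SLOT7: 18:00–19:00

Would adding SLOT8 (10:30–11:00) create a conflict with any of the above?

No — it doesn't clash with anything

SLOT2: ends 09:30 at or before SLOT8 starts 10:30 → clear.
SLOT1: ends 10:00 at or before SLOT8 starts 10:30 → clear.
SLOT4: starts 11:30 at or after SLOT8 ends 11:00 → clear.
SLOT3: starts 12:30 at or after SLOT8 ends 11:00 → clear.
SLOT5: starts 16:00 at or after SLOT8 ends 11:00 → clear.
SLOT6: starts 17:00 at or after SLOT8 ends 11:00 → clear.
SLOT7: starts 18:00 at or after SLOT8 ends 11:00 → clear.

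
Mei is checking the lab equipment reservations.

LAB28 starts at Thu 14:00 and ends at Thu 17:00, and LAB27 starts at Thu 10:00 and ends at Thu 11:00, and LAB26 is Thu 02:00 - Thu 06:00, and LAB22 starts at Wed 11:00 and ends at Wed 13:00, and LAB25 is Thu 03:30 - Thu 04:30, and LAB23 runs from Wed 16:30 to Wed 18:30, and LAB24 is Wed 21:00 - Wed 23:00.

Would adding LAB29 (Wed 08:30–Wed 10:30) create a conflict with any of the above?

LAB22: starts Wed 11:00 at or after LAB29 ends Wed 10:30 → clear.
LAB23: starts Wed 16:30 at or after LAB29 ends Wed 10:30 → clear.
LAB24: starts Wed 21:00 at or after LAB29 ends Wed 10:30 → clear.
LAB26: starts Thu 02:00 at or after LAB29 ends Wed 10:30 → clear.
LAB25: starts Thu 03:30 at or after LAB29 ends Wed 10:30 → clear.
LAB27: starts Thu 10:00 at or after LAB29 ends Wed 10:30 → clear.
LAB28: starts Thu 14:00 at or after LAB29 ends Wed 10:30 → clear.

No — it doesn't clash with anything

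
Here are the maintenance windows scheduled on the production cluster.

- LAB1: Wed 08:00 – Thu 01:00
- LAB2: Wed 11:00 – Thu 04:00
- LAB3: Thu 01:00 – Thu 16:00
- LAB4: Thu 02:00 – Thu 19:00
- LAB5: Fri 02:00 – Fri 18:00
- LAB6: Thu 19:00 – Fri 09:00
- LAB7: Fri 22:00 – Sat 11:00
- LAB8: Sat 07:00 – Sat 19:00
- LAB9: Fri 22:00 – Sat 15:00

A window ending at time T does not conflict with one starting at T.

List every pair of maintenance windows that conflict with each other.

LAB1 & LAB2, LAB2 & LAB3, LAB2 & LAB4, LAB3 & LAB4, LAB5 & LAB6, LAB7 & LAB8, LAB7 & LAB9, LAB8 & LAB9

Sorted by start: LAB1, LAB2, LAB3, LAB4, LAB6, LAB5, LAB7, LAB9, LAB8.
LAB2 starts before LAB1 ends → LAB1 and LAB2 overlap.
LAB3 starts exactly when LAB1 ends (back-to-back, no overlap), so LAB1 has no further overlaps.
LAB3 starts before LAB2 ends → LAB2 and LAB3 overlap.
LAB4 starts before LAB2 ends → LAB2 and LAB4 overlap.
LAB6 starts after LAB2 ends, so LAB2 has no further overlaps.
LAB4 starts before LAB3 ends → LAB3 and LAB4 overlap.
LAB6 starts after LAB3 ends, so LAB3 has no further overlaps.
LAB6 starts exactly when LAB4 ends (back-to-back, no overlap), so LAB4 has no further overlaps.
LAB5 starts before LAB6 ends → LAB6 and LAB5 overlap.
LAB7 starts after LAB6 ends, so LAB6 has no further overlaps.
LAB7 starts after LAB5 ends, so LAB5 has no further overlaps.
LAB9 starts before LAB7 ends → LAB7 and LAB9 overlap.
LAB8 starts before LAB7 ends → LAB7 and LAB8 overlap.
LAB8 starts before LAB9 ends → LAB9 and LAB8 overlap.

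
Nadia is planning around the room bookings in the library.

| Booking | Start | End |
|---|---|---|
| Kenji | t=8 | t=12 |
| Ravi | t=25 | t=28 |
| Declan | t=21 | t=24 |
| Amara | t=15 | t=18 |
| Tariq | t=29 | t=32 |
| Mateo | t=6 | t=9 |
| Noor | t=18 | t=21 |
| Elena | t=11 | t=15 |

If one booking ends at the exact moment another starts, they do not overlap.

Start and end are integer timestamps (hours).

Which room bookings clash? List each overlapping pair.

Check each pair: they overlap iff neither finishes before the other starts.
Sorted by start: Mateo, Kenji, Elena, Amara, Noor, Declan, Ravi, Tariq.
Kenji starts before Mateo ends → Mateo and Kenji overlap.
Elena starts after Mateo ends, so nothing later overlaps Mateo either.
Elena starts before Kenji ends → Kenji and Elena overlap.
Amara starts after Kenji ends, so nothing later overlaps Kenji either.
Amara starts exactly when Elena ends (back-to-back, no overlap), so nothing later overlaps Elena either.
Noor starts exactly when Amara ends (back-to-back, no overlap), so nothing later overlaps Amara either.
Declan starts exactly when Noor ends (back-to-back, no overlap), so nothing later overlaps Noor either.
Ravi starts after Declan ends, so nothing later overlaps Declan either.
Tariq starts after Ravi ends.

Elena & Kenji, Kenji & Mateo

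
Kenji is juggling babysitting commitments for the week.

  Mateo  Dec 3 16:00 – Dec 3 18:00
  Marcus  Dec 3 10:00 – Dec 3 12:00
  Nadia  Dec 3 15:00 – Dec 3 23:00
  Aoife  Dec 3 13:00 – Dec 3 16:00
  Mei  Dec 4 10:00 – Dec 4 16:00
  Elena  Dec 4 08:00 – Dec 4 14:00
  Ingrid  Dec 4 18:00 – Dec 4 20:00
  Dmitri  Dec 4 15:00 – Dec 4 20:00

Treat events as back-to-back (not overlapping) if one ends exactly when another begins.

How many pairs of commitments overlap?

5

Sorted by start: Marcus, Aoife, Nadia, Mateo, Elena, Mei, Dmitri, Ingrid.
Aoife starts after Marcus ends; Marcus is clear from here.
Nadia starts before Aoife ends → Aoife and Nadia overlap.
Mateo starts exactly when Aoife ends (back-to-back, no overlap); Aoife is clear from here.
Mateo starts before Nadia ends → Nadia and Mateo overlap.
Elena starts after Nadia ends; Nadia is clear from here.
Elena starts after Mateo ends; Mateo is clear from here.
Mei starts before Elena ends → Elena and Mei overlap.
Dmitri starts after Elena ends; Elena is clear from here.
Dmitri starts before Mei ends → Mei and Dmitri overlap.
Ingrid starts after Mei ends.
Ingrid starts before Dmitri ends → Dmitri and Ingrid overlap.
Overlapping pairs: Aoife & Nadia, Dmitri & Ingrid, Dmitri & Mei, Elena & Mei, Mateo & Nadia — 5 in total.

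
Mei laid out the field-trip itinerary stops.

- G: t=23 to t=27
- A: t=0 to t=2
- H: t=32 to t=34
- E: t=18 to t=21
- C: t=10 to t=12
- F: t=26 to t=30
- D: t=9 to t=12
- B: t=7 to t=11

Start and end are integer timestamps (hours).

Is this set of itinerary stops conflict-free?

No

Sorted by start: A, B, D, C, E, G, F, H.
B starts after A ends; A is clear from here.
D starts before B ends → B and D overlap.
That's a conflict, so the schedule is not conflict-free.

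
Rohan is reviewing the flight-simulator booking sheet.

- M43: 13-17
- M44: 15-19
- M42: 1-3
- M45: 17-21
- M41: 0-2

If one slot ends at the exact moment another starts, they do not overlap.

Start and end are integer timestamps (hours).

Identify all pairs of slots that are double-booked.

Sorted by start: M41, M42, M43, M44, M45.
M42 starts before M41 ends → M41 and M42 overlap.
M43 starts after M41 ends; M41 is clear from here.
M43 starts after M42 ends; M42 is clear from here.
M44 starts before M43 ends → M43 and M44 overlap.
M45 starts exactly when M43 ends (back-to-back, no overlap).
M45 starts before M44 ends → M44 and M45 overlap.

M41 & M42, M43 & M44, M44 & M45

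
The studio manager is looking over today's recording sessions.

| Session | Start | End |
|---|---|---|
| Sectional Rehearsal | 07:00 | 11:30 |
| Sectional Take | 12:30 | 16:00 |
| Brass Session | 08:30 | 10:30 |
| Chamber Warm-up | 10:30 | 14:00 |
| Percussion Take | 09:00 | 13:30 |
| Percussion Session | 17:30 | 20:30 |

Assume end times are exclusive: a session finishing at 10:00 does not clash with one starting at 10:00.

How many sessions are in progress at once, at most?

Sort all start/end points and keep a running count:
07:00 start Sectional Rehearsal → 1
08:30 start Brass Session → 2
09:00 start Percussion Take → 3
10:30 end Brass Session → 2
10:30 start Chamber Warm-up → 3
11:30 end Sectional Rehearsal → 2
12:30 start Sectional Take → 3
13:30 end Percussion Take → 2
14:00 end Chamber Warm-up → 1
16:00 end Sectional Take → 0
17:30 start Percussion Session → 1
20:30 end Percussion Session → 0
Peak is 3, at 09:00 (Brass Session, Percussion Take, Sectional Rehearsal).

3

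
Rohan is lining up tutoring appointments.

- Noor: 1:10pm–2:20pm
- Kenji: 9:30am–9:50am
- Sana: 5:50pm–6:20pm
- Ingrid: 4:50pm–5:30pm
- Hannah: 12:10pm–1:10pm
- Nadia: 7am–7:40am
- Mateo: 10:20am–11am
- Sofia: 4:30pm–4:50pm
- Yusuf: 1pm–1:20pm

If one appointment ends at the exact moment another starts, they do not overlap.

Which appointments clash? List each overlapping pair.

Check each pair: they overlap iff neither finishes before the other starts.
Sorted by start: Nadia, Kenji, Mateo, Hannah, Yusuf, Noor, Sofia, Ingrid, Sana.
Kenji starts after Nadia ends, so nothing later overlaps Nadia either.
Mateo starts after Kenji ends, so nothing later overlaps Kenji either.
Hannah starts after Mateo ends, so nothing later overlaps Mateo either.
Yusuf starts before Hannah ends → Hannah and Yusuf overlap.
Noor starts exactly when Hannah ends (back-to-back, no overlap), so nothing later overlaps Hannah either.
Noor starts before Yusuf ends → Yusuf and Noor overlap.
Sofia starts after Yusuf ends, so nothing later overlaps Yusuf either.
Sofia starts after Noor ends, so nothing later overlaps Noor either.
Ingrid starts exactly when Sofia ends (back-to-back, no overlap), so nothing later overlaps Sofia either.
Sana starts after Ingrid ends.

Hannah & Yusuf, Noor & Yusuf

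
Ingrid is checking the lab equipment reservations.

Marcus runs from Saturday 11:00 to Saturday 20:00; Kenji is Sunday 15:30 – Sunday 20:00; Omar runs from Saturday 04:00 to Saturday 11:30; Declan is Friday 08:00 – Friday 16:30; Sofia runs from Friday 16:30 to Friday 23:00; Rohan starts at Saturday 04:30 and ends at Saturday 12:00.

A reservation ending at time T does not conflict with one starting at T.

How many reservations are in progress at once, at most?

Walk through starts and ends in time order (an end at T is processed before a start at T):
Friday 08:00 start Declan → 1
Friday 16:30 end Declan → 0
Friday 16:30 start Sofia → 1
Friday 23:00 end Sofia → 0
Saturday 04:00 start Omar → 1
Saturday 04:30 start Rohan → 2
Saturday 11:00 start Marcus → 3
Saturday 11:30 end Omar → 2
Saturday 12:00 end Rohan → 1
Saturday 20:00 end Marcus → 0
Sunday 15:30 start Kenji → 1
Sunday 20:00 end Kenji → 0
Peak is 3, at Saturday 11:00 (Marcus, Omar, Rohan).

3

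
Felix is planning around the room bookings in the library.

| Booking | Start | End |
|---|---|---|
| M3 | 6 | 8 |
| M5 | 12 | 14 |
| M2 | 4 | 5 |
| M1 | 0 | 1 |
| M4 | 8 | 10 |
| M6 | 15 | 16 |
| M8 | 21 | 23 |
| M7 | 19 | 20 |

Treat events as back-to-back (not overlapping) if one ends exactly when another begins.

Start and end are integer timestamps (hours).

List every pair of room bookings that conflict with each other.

no conflicts

Check each pair: they overlap iff neither finishes before the other starts.
Sorted by start: M1, M2, M3, M4, M5, M6, M7, M8.
M2 starts after M1 ends, so M1 has no further overlaps.
M3 starts after M2 ends, so M2 has no further overlaps.
M4 starts exactly when M3 ends (back-to-back, no overlap), so M3 has no further overlaps.
M5 starts after M4 ends, so M4 has no further overlaps.
M6 starts after M5 ends, so M5 has no further overlaps.
M7 starts after M6 ends, so M6 has no further overlaps.
M8 starts after M7 ends.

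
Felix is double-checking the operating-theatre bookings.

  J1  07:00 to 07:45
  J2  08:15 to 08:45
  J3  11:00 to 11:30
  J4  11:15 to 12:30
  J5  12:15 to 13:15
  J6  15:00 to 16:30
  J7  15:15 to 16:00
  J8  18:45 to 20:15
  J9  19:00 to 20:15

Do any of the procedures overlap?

Two intervals overlap when each starts before the other ends.
Sorted by start: J1, J2, J3, J4, J5, J6, J7, J8, J9.
J2 starts after J1 ends; J1 is clear from here.
J3 starts after J2 ends; J2 is clear from here.
J4 starts before J3 ends → J3 and J4 overlap.
That's a conflict, so the schedule is not conflict-free.

Yes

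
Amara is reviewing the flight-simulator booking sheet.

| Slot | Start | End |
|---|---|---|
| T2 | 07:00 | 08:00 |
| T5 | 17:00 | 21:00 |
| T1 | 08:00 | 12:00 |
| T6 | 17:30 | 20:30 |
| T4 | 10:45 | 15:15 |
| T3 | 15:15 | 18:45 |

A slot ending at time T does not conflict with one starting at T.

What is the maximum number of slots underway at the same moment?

3

Walk through starts and ends in time order (an end at T is processed before a start at T):
07:00 start T2 → 1
08:00 end T2 → 0
08:00 start T1 → 1
10:45 start T4 → 2
12:00 end T1 → 1
15:15 end T4 → 0
15:15 start T3 → 1
17:00 start T5 → 2
17:30 start T6 → 3
18:45 end T3 → 2
20:30 end T6 → 1
21:00 end T5 → 0
Peak is 3, at 17:30 (T3, T5, T6).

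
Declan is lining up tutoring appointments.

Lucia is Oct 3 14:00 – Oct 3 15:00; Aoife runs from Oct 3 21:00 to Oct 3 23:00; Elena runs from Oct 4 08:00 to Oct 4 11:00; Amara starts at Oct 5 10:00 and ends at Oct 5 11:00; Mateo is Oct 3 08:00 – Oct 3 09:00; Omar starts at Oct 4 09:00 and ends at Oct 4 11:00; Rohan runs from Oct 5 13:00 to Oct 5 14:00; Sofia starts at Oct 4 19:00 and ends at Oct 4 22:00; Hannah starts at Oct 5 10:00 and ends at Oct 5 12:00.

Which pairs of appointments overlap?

Check each pair: they overlap iff neither finishes before the other starts.
Sorted by start: Mateo, Lucia, Aoife, Elena, Omar, Sofia, Hannah, Amara, Rohan.
Lucia starts after Mateo ends; Mateo is clear from here.
Aoife starts after Lucia ends; Lucia is clear from here.
Elena starts after Aoife ends; Aoife is clear from here.
Omar starts before Elena ends → Elena and Omar overlap.
Sofia starts after Elena ends; Elena is clear from here.
Sofia starts after Omar ends; Omar is clear from here.
Hannah starts after Sofia ends; Sofia is clear from here.
Amara starts before Hannah ends → Hannah and Amara overlap.
Rohan starts after Hannah ends.
Rohan starts after Amara ends.

Amara & Hannah, Elena & Omar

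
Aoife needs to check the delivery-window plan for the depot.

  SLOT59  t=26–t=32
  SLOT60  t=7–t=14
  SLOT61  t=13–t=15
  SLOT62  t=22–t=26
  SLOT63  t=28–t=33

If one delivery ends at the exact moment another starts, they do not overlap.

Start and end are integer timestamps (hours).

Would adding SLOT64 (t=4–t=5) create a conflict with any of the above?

No — it doesn't clash with anything

SLOT60: starts t=7 at or after SLOT64 ends t=5 → clear.
SLOT61: starts t=13 at or after SLOT64 ends t=5 → clear.
SLOT62: starts t=22 at or after SLOT64 ends t=5 → clear.
SLOT59: starts t=26 at or after SLOT64 ends t=5 → clear.
SLOT63: starts t=28 at or after SLOT64 ends t=5 → clear.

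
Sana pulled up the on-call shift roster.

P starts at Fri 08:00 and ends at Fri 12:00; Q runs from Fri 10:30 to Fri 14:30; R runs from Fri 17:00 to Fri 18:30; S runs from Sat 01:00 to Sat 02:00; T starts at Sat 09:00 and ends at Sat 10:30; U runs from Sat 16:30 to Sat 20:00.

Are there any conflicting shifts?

Sorted by start: P, Q, R, S, T, U.
Q starts before P ends → P and Q overlap.
That's a conflict, so the schedule is not conflict-free.

Yes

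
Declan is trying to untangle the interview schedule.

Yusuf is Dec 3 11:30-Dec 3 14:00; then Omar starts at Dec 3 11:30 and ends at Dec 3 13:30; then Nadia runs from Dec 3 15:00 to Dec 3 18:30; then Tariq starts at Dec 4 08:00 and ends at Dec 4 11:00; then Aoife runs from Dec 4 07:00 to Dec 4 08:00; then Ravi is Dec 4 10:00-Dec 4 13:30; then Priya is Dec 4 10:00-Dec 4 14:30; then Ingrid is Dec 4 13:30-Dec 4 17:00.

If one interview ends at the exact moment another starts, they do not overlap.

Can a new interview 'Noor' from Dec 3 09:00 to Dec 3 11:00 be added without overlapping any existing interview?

Yes — the slot is free

Yusuf: starts Dec 3 11:30 at or after Noor ends Dec 3 11:00 → clear.
Omar: starts Dec 3 11:30 at or after Noor ends Dec 3 11:00 → clear.
Nadia: starts Dec 3 15:00 at or after Noor ends Dec 3 11:00 → clear.
Aoife: starts Dec 4 07:00 at or after Noor ends Dec 3 11:00 → clear.
Tariq: starts Dec 4 08:00 at or after Noor ends Dec 3 11:00 → clear.
Ravi: starts Dec 4 10:00 at or after Noor ends Dec 3 11:00 → clear.
Priya: starts Dec 4 10:00 at or after Noor ends Dec 3 11:00 → clear.
Ingrid: starts Dec 4 13:30 at or after Noor ends Dec 3 11:00 → clear.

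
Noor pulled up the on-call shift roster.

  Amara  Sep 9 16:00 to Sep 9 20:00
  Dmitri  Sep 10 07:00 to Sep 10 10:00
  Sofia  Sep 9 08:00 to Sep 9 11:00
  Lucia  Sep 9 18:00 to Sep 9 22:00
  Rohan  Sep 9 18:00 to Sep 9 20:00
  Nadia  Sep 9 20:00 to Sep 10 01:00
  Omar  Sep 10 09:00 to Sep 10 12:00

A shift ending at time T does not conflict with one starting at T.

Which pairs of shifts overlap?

Sorted by start: Sofia, Amara, Rohan, Lucia, Nadia, Dmitri, Omar.
Amara starts after Sofia ends; Sofia is clear from here.
Rohan starts before Amara ends → Amara and Rohan overlap.
Lucia starts before Amara ends → Amara and Lucia overlap.
Nadia starts exactly when Amara ends (back-to-back, no overlap); Amara is clear from here.
Lucia starts before Rohan ends → Rohan and Lucia overlap.
Nadia starts exactly when Rohan ends (back-to-back, no overlap); Rohan is clear from here.
Nadia starts before Lucia ends → Lucia and Nadia overlap.
Dmitri starts after Lucia ends; Lucia is clear from here.
Dmitri starts after Nadia ends; Nadia is clear from here.
Omar starts before Dmitri ends → Dmitri and Omar overlap.

Amara & Lucia, Amara & Rohan, Dmitri & Omar, Lucia & Nadia, Lucia & Rohan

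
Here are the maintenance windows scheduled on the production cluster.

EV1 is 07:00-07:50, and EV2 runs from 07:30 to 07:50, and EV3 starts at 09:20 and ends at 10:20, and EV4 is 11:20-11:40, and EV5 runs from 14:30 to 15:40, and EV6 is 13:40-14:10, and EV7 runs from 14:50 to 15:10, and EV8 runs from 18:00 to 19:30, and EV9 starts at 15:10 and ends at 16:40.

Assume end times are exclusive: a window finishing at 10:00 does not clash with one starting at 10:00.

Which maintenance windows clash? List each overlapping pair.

EV1 & EV2, EV5 & EV7, EV5 & EV9

Two intervals overlap when each starts before the other ends.
Sorted by start: EV1, EV2, EV3, EV4, EV6, EV5, EV7, EV9, EV8.
EV2 starts before EV1 ends → EV1 and EV2 overlap.
EV3 starts after EV1 ends, so nothing later overlaps EV1 either.
EV3 starts after EV2 ends, so nothing later overlaps EV2 either.
EV4 starts after EV3 ends, so nothing later overlaps EV3 either.
EV6 starts after EV4 ends, so nothing later overlaps EV4 either.
EV5 starts after EV6 ends, so nothing later overlaps EV6 either.
EV7 starts before EV5 ends → EV5 and EV7 overlap.
EV9 starts before EV5 ends → EV5 and EV9 overlap.
EV8 starts after EV5 ends.
EV9 starts exactly when EV7 ends (back-to-back, no overlap), so nothing later overlaps EV7 either.
EV8 starts after EV9 ends.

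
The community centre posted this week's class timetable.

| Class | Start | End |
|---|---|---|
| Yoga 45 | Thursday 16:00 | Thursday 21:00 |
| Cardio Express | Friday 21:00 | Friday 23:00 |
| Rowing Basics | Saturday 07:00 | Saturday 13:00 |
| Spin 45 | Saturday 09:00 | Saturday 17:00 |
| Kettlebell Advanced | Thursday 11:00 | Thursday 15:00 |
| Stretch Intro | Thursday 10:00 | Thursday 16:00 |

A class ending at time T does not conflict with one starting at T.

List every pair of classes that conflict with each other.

Sorted by start: Stretch Intro, Kettlebell Advanced, Yoga 45, Cardio Express, Rowing Basics, Spin 45.
Kettlebell Advanced starts before Stretch Intro ends → Stretch Intro and Kettlebell Advanced overlap.
Yoga 45 starts exactly when Stretch Intro ends (back-to-back, no overlap), so Stretch Intro has no further overlaps.
Yoga 45 starts after Kettlebell Advanced ends, so Kettlebell Advanced has no further overlaps.
Cardio Express starts after Yoga 45 ends, so Yoga 45 has no further overlaps.
Rowing Basics starts after Cardio Express ends, so Cardio Express has no further overlaps.
Spin 45 starts before Rowing Basics ends → Rowing Basics and Spin 45 overlap.

Kettlebell Advanced & Stretch Intro, Rowing Basics & Spin 45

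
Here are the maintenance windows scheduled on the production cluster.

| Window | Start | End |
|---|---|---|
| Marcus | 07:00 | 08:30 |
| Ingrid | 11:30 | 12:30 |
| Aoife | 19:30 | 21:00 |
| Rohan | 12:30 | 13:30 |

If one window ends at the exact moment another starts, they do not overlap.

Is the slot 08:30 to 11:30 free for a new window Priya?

Yes — the slot is free

Marcus: ends 08:30 at or before Priya starts 08:30 → clear.
Ingrid: starts 11:30 at or after Priya ends 11:30 → clear.
Rohan: starts 12:30 at or after Priya ends 11:30 → clear.
Aoife: starts 19:30 at or after Priya ends 11:30 → clear.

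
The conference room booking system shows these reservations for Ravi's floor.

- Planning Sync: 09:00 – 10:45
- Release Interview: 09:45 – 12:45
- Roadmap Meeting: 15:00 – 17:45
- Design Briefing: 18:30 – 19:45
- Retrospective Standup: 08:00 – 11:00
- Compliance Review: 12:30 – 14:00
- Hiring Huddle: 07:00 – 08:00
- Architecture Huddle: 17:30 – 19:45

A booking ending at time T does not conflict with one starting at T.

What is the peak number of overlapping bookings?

3

Sweep the timeline, counting +1 at each start and −1 at each end (ends before starts at a tie):
07:00 start Hiring Huddle → 1
08:00 end Hiring Huddle → 0
08:00 start Retrospective Standup → 1
09:00 start Planning Sync → 2
09:45 start Release Interview → 3
10:45 end Planning Sync → 2
11:00 end Retrospective Standup → 1
12:30 start Compliance Review → 2
12:45 end Release Interview → 1
14:00 end Compliance Review → 0
15:00 start Roadmap Meeting → 1
17:30 start Architecture Huddle → 2
17:45 end Roadmap Meeting → 1
18:30 start Design Briefing → 2
19:45 end Architecture Huddle → 1
19:45 end Design Briefing → 0
Peak is 3, at 09:45 (Planning Sync, Release Interview, Retrospective Standup).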